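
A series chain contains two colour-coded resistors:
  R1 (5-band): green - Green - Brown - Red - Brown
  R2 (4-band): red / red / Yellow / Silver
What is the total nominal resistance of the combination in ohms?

R1: green, green, brown → 551; red ×10^2 → 55100 Ω.
R2: red, red → 22; yellow ×10^4 → 220000 Ω.
Series: 55100 + 220000 = 275100 Ω.

275100 Ω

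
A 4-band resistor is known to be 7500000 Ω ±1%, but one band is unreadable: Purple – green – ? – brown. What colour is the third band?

green

7500000 Ω = 75 × 10^5.
The third band is the multiplier, 10^5, which is green.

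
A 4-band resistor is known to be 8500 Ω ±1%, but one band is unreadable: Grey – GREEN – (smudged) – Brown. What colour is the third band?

red

8500 Ω = 85 × 10^2.
The third band is the multiplier, 10^2, which is red.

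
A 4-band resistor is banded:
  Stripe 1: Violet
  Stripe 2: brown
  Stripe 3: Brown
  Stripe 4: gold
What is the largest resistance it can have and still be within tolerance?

Violet → 7 (first significant figure)
Brown → 1 (second significant figure)
Brown → ×10 multiplier
Gold → ±5% tolerance
71 × 10 = 710 Ω
Largest = 710 × (1 + 5/100) = 745.5 Ω.

745.5 Ω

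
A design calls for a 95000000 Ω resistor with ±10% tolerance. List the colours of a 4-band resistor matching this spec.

white, green, blue, silver

95000000 Ω = 95 × 10^6.
9 → white
5 → green
Multiplier 10^6 → blue.
±10% tolerance → silver.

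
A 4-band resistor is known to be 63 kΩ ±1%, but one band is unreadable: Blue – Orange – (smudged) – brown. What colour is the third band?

63000 Ω = 63 × 10^3.
The third band is the multiplier, 10^3, which is orange.

orange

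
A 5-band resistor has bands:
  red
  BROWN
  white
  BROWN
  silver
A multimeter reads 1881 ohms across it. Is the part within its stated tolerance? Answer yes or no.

Red → 2 (first significant figure)
Brown → 1 (second significant figure)
White → 9 (third significant figure)
Brown → ×10 multiplier
Silver → ±10% tolerance
219 × 10 = 2190 Ω
Allowed range: 1971 Ω to 2409 Ω.
1881 ohms lies outside that range.

no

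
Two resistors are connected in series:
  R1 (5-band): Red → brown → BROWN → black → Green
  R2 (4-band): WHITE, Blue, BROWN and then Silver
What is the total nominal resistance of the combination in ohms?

1171 Ω

R1: red, brown, brown → 211; black ×1 → 211 Ω.
R2: white, blue → 96; brown ×10 → 960 Ω.
Series: 211 + 960 = 1171 Ω.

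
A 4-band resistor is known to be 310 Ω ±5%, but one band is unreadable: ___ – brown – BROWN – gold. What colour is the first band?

310 Ω = 31 × 10^1.
The first band gives digit 3 of the significand, and 3 is orange.

orange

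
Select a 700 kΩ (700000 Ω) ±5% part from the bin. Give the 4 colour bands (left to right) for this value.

violet, black, yellow, gold

700000 Ω = 70 × 10^4.
7 → violet
0 → black
Multiplier 10^4 → yellow.
±5% tolerance → gold.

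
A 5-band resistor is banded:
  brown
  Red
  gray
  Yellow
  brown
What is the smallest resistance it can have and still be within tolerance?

Brown → 1 (first significant figure)
Red → 2 (second significant figure)
Grey → 8 (third significant figure)
Yellow → ×10^4 multiplier
Brown → ±1% tolerance
128 × 10000 = 1280000 Ω
Smallest = 1280000 × (1 − 1/100) = 1267200 Ω.

1267200 Ω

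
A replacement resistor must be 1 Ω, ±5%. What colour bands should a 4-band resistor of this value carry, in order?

1 Ω = 10 × 10^-1.
1 → brown
0 → black
Multiplier 10^-1 → gold.
±5% tolerance → gold.

brown, black, gold, gold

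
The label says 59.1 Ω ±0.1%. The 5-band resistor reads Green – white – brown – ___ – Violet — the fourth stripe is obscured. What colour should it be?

gold

59.1 Ω = 591 × 10^-1.
The fourth band is the multiplier, 10^-1, which is gold.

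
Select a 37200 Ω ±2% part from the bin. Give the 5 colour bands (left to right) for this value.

orange, violet, red, red, red

37200 Ω = 372 × 10^2.
3 → orange
7 → violet
2 → red
Multiplier 10^2 → red.
±2% tolerance → red.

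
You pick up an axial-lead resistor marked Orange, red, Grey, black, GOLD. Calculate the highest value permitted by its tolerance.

344.4 Ω

Orange → 3 (first significant figure)
Red → 2 (second significant figure)
Grey → 8 (third significant figure)
Black → ×1 multiplier
Gold → ±5% tolerance
328 × 1 = 328 Ω
Highest = 328 × (1 + 5/100) = 344.4 Ω.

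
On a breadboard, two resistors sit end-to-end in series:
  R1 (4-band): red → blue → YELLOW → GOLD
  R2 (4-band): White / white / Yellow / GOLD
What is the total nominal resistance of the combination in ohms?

1250000 Ω

R1: red, blue → 26; yellow ×10^4 → 260000 Ω.
R2: white, white → 99; yellow ×10^4 → 990000 Ω.
Series: 260000 + 990000 = 1250000 Ω.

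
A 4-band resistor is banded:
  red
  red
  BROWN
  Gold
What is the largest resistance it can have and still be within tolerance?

Red → 2 (first significant figure)
Red → 2 (second significant figure)
Brown → ×10 multiplier
Gold → ±5% tolerance
22 × 10 = 220 Ω
Largest = 220 × (1 + 5/100) = 231 Ω.

231 Ω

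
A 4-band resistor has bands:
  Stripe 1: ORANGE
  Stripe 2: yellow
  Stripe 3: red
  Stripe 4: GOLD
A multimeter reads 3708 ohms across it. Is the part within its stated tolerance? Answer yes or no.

Orange → 3 (first significant figure)
Yellow → 4 (second significant figure)
Red → ×10^2 multiplier
Gold → ±5% tolerance
34 × 100 = 3400 Ω
Allowed range: 3230 Ω to 3570 Ω.
3708 ohms lies outside that range.

no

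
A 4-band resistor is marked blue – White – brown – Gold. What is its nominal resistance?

690 Ω

Blue → 6 (first significant figure)
White → 9 (second significant figure)
Brown → ×10 multiplier
69 × 10 = 690 Ω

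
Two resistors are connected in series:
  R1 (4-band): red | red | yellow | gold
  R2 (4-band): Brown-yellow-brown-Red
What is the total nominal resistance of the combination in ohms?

R1: red, red → 22; yellow ×10^4 → 220000 Ω.
R2: brown, yellow → 14; brown ×10 → 140 Ω.
Series: 220000 + 140 = 220140 Ω.

220140 Ω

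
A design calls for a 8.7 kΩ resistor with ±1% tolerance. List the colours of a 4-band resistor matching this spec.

grey, violet, red, brown

8700 Ω = 87 × 10^2.
8 → grey
7 → violet
Multiplier 10^2 → red.
±1% tolerance → brown.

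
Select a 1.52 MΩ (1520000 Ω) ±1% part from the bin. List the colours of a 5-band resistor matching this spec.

brown, green, red, yellow, brown

1520000 Ω = 152 × 10^4.
1 → brown
5 → green
2 → red
Multiplier 10^4 → yellow.
±1% tolerance → brown.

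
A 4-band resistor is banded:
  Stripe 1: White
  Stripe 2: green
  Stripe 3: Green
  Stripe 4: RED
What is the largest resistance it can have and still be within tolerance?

White → 9 (first significant figure)
Green → 5 (second significant figure)
Green → ×10^5 multiplier
Red → ±2% tolerance
95 × 100000 = 9500000 Ω
Largest = 9500000 × (1 + 2/100) = 9690000 Ω.

9690000 Ω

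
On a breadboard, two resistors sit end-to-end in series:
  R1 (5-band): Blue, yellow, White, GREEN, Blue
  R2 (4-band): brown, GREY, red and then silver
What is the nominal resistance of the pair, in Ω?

64901800 Ω

R1: blue, yellow, white → 649; green ×10^5 → 64900000 Ω.
R2: brown, grey → 18; red ×10^2 → 1800 Ω.
Series: 64900000 + 1800 = 64901800 Ω.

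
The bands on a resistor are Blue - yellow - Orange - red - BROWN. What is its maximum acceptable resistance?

Blue → 6 (first significant figure)
Yellow → 4 (second significant figure)
Orange → 3 (third significant figure)
Red → ×10^2 multiplier
Brown → ±1% tolerance
643 × 100 = 64300 Ω
Maximum = 64300 × (1 + 1/100) = 64943 Ω.

64943 Ω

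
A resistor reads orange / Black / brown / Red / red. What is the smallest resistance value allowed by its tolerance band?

29498 Ω

Orange → 3 (first significant figure)
Black → 0 (second significant figure)
Brown → 1 (third significant figure)
Red → ×10^2 multiplier
Red → ±2% tolerance
301 × 100 = 30100 Ω
Smallest = 30100 × (1 − 2/100) = 29498 Ω.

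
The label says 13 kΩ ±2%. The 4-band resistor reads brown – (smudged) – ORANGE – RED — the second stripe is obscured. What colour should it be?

orange

13000 Ω = 13 × 10^3.
The second band gives digit 3 of the significand, and 3 is orange.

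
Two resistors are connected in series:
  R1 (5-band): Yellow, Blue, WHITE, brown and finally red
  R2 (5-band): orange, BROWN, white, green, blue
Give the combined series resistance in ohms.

R1: yellow, blue, white → 469; brown ×10 → 4690 Ω.
R2: orange, brown, white → 319; green ×10^5 → 31900000 Ω.
Series: 4690 + 31900000 = 31904690 Ω.

31904690 Ω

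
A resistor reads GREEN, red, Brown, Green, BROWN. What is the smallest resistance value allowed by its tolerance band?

Green → 5 (first significant figure)
Red → 2 (second significant figure)
Brown → 1 (third significant figure)
Green → ×10^5 multiplier
Brown → ±1% tolerance
521 × 100000 = 52100000 Ω
Smallest = 52100000 × (1 − 1/100) = 51579000 Ω.

51579000 Ω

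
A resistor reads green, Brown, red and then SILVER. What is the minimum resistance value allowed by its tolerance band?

4590 Ω

Green → 5 (first significant figure)
Brown → 1 (second significant figure)
Red → ×10^2 multiplier
Silver → ±10% tolerance
51 × 100 = 5100 Ω
Minimum = 5100 × (1 − 10/100) = 4590 Ω.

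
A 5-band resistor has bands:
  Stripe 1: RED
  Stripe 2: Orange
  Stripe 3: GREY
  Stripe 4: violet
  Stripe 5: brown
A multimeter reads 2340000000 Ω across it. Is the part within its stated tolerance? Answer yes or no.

Red → 2 (first significant figure)
Orange → 3 (second significant figure)
Grey → 8 (third significant figure)
Violet → ×10^7 multiplier
Brown → ±1% tolerance
238 × 10000000 = 2380000000 Ω
Allowed range: 2356200000 Ω to 2403800000 Ω.
2340000000 Ω lies outside that range.

no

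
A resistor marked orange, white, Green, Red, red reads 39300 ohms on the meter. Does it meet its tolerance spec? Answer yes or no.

Orange → 3 (first significant figure)
White → 9 (second significant figure)
Green → 5 (third significant figure)
Red → ×10^2 multiplier
Red → ±2% tolerance
395 × 100 = 39500 Ω
Allowed range: 38710 Ω to 40290 Ω.
39300 ohms lies inside that range.

yes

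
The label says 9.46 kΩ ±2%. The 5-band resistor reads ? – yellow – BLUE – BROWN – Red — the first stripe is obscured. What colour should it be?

white

9460 Ω = 946 × 10^1.
The first band gives digit 9 of the significand, and 9 is white.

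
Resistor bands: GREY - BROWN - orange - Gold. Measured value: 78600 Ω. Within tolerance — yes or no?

yes

Grey → 8 (first significant figure)
Brown → 1 (second significant figure)
Orange → ×10^3 multiplier
Gold → ±5% tolerance
81 × 1000 = 81000 Ω
Allowed range: 76950 Ω to 85050 Ω.
78600 Ω lies inside that range.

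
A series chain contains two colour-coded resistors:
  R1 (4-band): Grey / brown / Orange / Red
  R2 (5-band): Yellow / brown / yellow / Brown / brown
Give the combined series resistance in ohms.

R1: grey, brown → 81; orange ×10^3 → 81000 Ω.
R2: yellow, brown, yellow → 414; brown ×10 → 4140 Ω.
Series: 81000 + 4140 = 85140 Ω.

85140 Ω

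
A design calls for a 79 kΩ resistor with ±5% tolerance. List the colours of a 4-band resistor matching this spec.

violet, white, orange, gold

79000 Ω = 79 × 10^3.
7 → violet
9 → white
Multiplier 10^3 → orange.
±5% tolerance → gold.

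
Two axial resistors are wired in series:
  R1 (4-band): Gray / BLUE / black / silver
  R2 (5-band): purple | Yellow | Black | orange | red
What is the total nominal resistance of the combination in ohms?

R1: grey, blue → 86; black ×1 → 86 Ω.
R2: violet, yellow, black → 740; orange ×10^3 → 740000 Ω.
Series: 86 + 740000 = 740086 Ω.

740086 Ω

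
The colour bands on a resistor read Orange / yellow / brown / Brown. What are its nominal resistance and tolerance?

Orange → 3 (first significant figure)
Yellow → 4 (second significant figure)
Brown → ×10 multiplier
Brown → ±1% tolerance
34 × 10 = 340 Ω

340 Ω ±1%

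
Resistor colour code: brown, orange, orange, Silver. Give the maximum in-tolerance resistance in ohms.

Brown → 1 (first significant figure)
Orange → 3 (second significant figure)
Orange → ×10^3 multiplier
Silver → ±10% tolerance
13 × 1000 = 13000 Ω
Maximum = 13000 × (1 + 10/100) = 14300 Ω.

14300 Ω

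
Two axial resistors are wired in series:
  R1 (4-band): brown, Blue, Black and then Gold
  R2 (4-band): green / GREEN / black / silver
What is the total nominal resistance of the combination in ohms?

R1: brown, blue → 16; black ×1 → 16 Ω.
R2: green, green → 55; black ×1 → 55 Ω.
Series: 16 + 55 = 71 Ω.

71 Ω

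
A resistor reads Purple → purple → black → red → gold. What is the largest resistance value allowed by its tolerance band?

80850 Ω

Violet → 7 (first significant figure)
Violet → 7 (second significant figure)
Black → 0 (third significant figure)
Red → ×10^2 multiplier
Gold → ±5% tolerance
770 × 100 = 77000 Ω
Largest = 77000 × (1 + 5/100) = 80850 Ω.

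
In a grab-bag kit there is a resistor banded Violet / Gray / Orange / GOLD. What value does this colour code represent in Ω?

Violet → 7 (first significant figure)
Grey → 8 (second significant figure)
Orange → ×10^3 multiplier
78 × 1000 = 78000 Ω

78000 Ω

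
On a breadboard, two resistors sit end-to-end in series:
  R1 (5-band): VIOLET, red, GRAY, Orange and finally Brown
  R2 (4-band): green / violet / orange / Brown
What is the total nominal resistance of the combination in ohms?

R1: violet, red, grey → 728; orange ×10^3 → 728000 Ω.
R2: green, violet → 57; orange ×10^3 → 57000 Ω.
Series: 728000 + 57000 = 785000 Ω.

785000 Ω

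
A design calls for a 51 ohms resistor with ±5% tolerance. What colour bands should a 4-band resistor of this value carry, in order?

green, brown, black, gold

51 Ω = 51 × 10^0.
5 → green
1 → brown
Multiplier 10^0 → black.
±5% tolerance → gold.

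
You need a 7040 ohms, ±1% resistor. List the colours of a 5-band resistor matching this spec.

7040 Ω = 704 × 10^1.
7 → violet
0 → black
4 → yellow
Multiplier 10^1 → brown.
±1% tolerance → brown.

violet, black, yellow, brown, brown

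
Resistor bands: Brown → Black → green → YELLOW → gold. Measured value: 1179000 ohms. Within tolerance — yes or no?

no

Brown → 1 (first significant figure)
Black → 0 (second significant figure)
Green → 5 (third significant figure)
Yellow → ×10^4 multiplier
Gold → ±5% tolerance
105 × 10000 = 1050000 Ω
Allowed range: 997500 Ω to 1102500 Ω.
1179000 ohms lies outside that range.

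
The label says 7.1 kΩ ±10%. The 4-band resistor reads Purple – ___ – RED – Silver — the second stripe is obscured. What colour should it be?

7100 Ω = 71 × 10^2.
The second band gives digit 1 of the significand, and 1 is brown.

brown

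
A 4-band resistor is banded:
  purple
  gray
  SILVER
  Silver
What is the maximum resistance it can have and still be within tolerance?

0.858 Ω

Violet → 7 (first significant figure)
Grey → 8 (second significant figure)
Silver → ×0.01 multiplier
Silver → ±10% tolerance
78 × 0.01 = 0.78 Ω
Maximum = 0.78 × (1 + 10/100) = 0.858 Ω.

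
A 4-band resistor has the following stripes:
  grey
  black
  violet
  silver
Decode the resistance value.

800000000 Ω

Grey → 8 (first significant figure)
Black → 0 (second significant figure)
Violet → ×10^7 multiplier
80 × 10000000 = 800000000 Ω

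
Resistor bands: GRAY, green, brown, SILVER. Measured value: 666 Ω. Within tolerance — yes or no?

no

Grey → 8 (first significant figure)
Green → 5 (second significant figure)
Brown → ×10 multiplier
Silver → ±10% tolerance
85 × 10 = 850 Ω
Allowed range: 765 Ω to 935 Ω.
666 Ω lies outside that range.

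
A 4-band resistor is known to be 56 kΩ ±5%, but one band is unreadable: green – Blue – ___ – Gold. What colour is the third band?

56000 Ω = 56 × 10^3.
The third band is the multiplier, 10^3, which is orange.

orange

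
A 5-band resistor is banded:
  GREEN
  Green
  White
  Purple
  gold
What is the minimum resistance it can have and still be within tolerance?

5310500000 Ω

Green → 5 (first significant figure)
Green → 5 (second significant figure)
White → 9 (third significant figure)
Violet → ×10^7 multiplier
Gold → ±5% tolerance
559 × 10000000 = 5590000000 Ω
Minimum = 5590000000 × (1 − 5/100) = 5310500000 Ω.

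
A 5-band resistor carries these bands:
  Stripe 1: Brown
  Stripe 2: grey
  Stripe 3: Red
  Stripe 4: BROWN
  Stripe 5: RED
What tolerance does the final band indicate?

±2%

The last band, red, is the tolerance band.
Red corresponds to ±2%.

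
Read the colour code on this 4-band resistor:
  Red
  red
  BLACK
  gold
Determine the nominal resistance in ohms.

Red → 2 (first significant figure)
Red → 2 (second significant figure)
Black → ×1 multiplier
22 × 1 = 22 Ω

22 Ω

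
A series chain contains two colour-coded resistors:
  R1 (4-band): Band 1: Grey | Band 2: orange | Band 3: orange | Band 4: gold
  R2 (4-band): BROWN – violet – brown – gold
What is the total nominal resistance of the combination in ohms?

R1: grey, orange → 83; orange ×10^3 → 83000 Ω.
R2: brown, violet → 17; brown ×10 → 170 Ω.
Series: 83000 + 170 = 83170 Ω.

83170 Ω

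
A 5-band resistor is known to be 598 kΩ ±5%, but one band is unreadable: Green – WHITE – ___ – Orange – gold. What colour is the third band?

grey

598000 Ω = 598 × 10^3.
The third band gives digit 8 of the significand, and 8 is grey.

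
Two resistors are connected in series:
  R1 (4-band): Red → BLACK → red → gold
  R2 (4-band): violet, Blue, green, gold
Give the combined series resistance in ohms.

R1: red, black → 20; red ×10^2 → 2000 Ω.
R2: violet, blue → 76; green ×10^5 → 7600000 Ω.
Series: 2000 + 7600000 = 7602000 Ω.

7602000 Ω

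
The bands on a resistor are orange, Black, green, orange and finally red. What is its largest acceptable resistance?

Orange → 3 (first significant figure)
Black → 0 (second significant figure)
Green → 5 (third significant figure)
Orange → ×10^3 multiplier
Red → ±2% tolerance
305 × 1000 = 305000 Ω
Largest = 305000 × (1 + 2/100) = 311100 Ω.

311100 Ω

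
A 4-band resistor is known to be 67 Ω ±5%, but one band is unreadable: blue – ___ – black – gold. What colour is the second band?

violet

67 Ω = 67 × 10^0.
The second band gives digit 7 of the significand, and 7 is violet.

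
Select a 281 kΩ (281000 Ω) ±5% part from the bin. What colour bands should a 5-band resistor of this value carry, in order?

red, grey, brown, orange, gold

281000 Ω = 281 × 10^3.
2 → red
8 → grey
1 → brown
Multiplier 10^3 → orange.
±5% tolerance → gold.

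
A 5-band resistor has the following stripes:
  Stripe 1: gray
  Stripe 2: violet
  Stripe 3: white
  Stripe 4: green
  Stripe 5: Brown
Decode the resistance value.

87900000 Ω

Grey → 8 (first significant figure)
Violet → 7 (second significant figure)
White → 9 (third significant figure)
Green → ×10^5 multiplier
879 × 100000 = 87900000 Ω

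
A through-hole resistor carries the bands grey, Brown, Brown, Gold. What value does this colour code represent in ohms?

810 Ω

Grey → 8 (first significant figure)
Brown → 1 (second significant figure)
Brown → ×10 multiplier
81 × 10 = 810 Ω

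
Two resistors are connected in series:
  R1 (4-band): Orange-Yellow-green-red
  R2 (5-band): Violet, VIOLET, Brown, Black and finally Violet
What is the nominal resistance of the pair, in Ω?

R1: orange, yellow → 34; green ×10^5 → 3400000 Ω.
R2: violet, violet, brown → 771; black ×1 → 771 Ω.
Series: 3400000 + 771 = 3400771 Ω.

3400771 Ω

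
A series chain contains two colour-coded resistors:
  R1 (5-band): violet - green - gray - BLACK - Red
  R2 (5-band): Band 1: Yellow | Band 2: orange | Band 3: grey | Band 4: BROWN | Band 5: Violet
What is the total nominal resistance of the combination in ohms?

5138 Ω

R1: violet, green, grey → 758; black ×1 → 758 Ω.
R2: yellow, orange, grey → 438; brown ×10 → 4380 Ω.
Series: 758 + 4380 = 5138 Ω.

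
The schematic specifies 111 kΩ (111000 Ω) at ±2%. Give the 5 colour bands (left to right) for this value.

brown, brown, brown, orange, red

111000 Ω = 111 × 10^3.
1 → brown
1 → brown
1 → brown
Multiplier 10^3 → orange.
±2% tolerance → red.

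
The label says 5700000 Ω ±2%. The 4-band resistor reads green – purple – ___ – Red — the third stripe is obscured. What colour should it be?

green

5700000 Ω = 57 × 10^5.
The third band is the multiplier, 10^5, which is green.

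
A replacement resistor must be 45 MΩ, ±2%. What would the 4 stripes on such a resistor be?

yellow, green, blue, red

45000000 Ω = 45 × 10^6.
4 → yellow
5 → green
Multiplier 10^6 → blue.
±2% tolerance → red.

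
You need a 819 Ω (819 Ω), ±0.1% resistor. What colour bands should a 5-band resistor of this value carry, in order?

819 Ω = 819 × 10^0.
8 → grey
1 → brown
9 → white
Multiplier 10^0 → black.
±0.1% tolerance → violet.

grey, brown, white, black, violet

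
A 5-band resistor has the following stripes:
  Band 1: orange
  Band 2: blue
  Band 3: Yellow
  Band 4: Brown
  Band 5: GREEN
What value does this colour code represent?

Orange → 3 (first significant figure)
Blue → 6 (second significant figure)
Yellow → 4 (third significant figure)
Brown → ×10 multiplier
364 × 10 = 3640 Ω

3640 Ω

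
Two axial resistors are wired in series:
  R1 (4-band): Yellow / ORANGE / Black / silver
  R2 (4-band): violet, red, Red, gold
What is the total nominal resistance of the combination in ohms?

R1: yellow, orange → 43; black ×1 → 43 Ω.
R2: violet, red → 72; red ×10^2 → 7200 Ω.
Series: 43 + 7200 = 7243 Ω.

7243 Ω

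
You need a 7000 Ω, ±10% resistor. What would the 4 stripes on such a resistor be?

7000 Ω = 70 × 10^2.
7 → violet
0 → black
Multiplier 10^2 → red.
±10% tolerance → silver.

violet, black, red, silver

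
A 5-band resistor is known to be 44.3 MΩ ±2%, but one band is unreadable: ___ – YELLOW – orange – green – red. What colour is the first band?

44300000 Ω = 443 × 10^5.
The first band gives digit 4 of the significand, and 4 is yellow.

yellow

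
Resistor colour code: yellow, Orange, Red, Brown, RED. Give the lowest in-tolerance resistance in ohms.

4233.6 Ω

Yellow → 4 (first significant figure)
Orange → 3 (second significant figure)
Red → 2 (third significant figure)
Brown → ×10 multiplier
Red → ±2% tolerance
432 × 10 = 4320 Ω
Lowest = 4320 × (1 − 2/100) = 4233.6 Ω.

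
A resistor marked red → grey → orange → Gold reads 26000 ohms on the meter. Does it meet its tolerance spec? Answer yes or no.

no

Red → 2 (first significant figure)
Grey → 8 (second significant figure)
Orange → ×10^3 multiplier
Gold → ±5% tolerance
28 × 1000 = 28000 Ω
Allowed range: 26600 Ω to 29400 Ω.
26000 ohms lies outside that range.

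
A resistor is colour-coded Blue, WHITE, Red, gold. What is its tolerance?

±5%

The last band, gold, is the tolerance band.
Gold corresponds to ±5%.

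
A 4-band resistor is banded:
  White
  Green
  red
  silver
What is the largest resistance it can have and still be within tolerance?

White → 9 (first significant figure)
Green → 5 (second significant figure)
Red → ×10^2 multiplier
Silver → ±10% tolerance
95 × 100 = 9500 Ω
Largest = 9500 × (1 + 10/100) = 10450 Ω.

10450 Ω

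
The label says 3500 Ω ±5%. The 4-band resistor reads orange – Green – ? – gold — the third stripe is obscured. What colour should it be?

3500 Ω = 35 × 10^2.
The third band is the multiplier, 10^2, which is red.

red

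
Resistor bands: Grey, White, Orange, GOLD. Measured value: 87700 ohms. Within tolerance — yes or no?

Grey → 8 (first significant figure)
White → 9 (second significant figure)
Orange → ×10^3 multiplier
Gold → ±5% tolerance
89 × 1000 = 89000 Ω
Allowed range: 84550 Ω to 93450 Ω.
87700 ohms lies inside that range.

yes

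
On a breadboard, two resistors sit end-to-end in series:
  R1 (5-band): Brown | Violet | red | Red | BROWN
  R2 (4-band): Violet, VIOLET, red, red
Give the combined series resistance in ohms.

R1: brown, violet, red → 172; red ×10^2 → 17200 Ω.
R2: violet, violet → 77; red ×10^2 → 7700 Ω.
Series: 17200 + 7700 = 24900 Ω.

24900 Ω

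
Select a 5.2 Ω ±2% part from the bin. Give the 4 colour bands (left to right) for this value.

green, red, gold, red

5.2 Ω = 52 × 10^-1.
5 → green
2 → red
Multiplier 10^-1 → gold.
±2% tolerance → red.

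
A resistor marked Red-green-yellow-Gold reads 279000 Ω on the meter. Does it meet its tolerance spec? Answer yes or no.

no

Red → 2 (first significant figure)
Green → 5 (second significant figure)
Yellow → ×10^4 multiplier
Gold → ±5% tolerance
25 × 10000 = 250000 Ω
Allowed range: 237500 Ω to 262500 Ω.
279000 Ω lies outside that range.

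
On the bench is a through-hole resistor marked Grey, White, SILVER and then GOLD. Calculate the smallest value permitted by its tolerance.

Grey → 8 (first significant figure)
White → 9 (second significant figure)
Silver → ×0.01 multiplier
Gold → ±5% tolerance
89 × 0.01 = 0.89 Ω
Smallest = 0.89 × (1 − 5/100) = 0.8455 Ω.

0.8455 Ω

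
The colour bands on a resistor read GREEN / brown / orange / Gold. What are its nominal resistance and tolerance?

51000 Ω ±5%

Green → 5 (first significant figure)
Brown → 1 (second significant figure)
Orange → ×10^3 multiplier
Gold → ±5% tolerance
51 × 1000 = 51000 Ω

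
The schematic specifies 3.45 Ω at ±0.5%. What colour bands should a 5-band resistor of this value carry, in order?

orange, yellow, green, silver, green

3.45 Ω = 345 × 10^-2.
3 → orange
4 → yellow
5 → green
Multiplier 10^-2 → silver.
±0.5% tolerance → green.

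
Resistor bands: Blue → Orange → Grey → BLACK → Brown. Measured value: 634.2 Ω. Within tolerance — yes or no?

Blue → 6 (first significant figure)
Orange → 3 (second significant figure)
Grey → 8 (third significant figure)
Black → ×1 multiplier
Brown → ±1% tolerance
638 × 1 = 638 Ω
Allowed range: 631.62 Ω to 644.38 Ω.
634.2 Ω lies inside that range.

yes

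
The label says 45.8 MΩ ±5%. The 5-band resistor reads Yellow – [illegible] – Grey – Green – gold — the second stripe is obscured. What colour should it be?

45800000 Ω = 458 × 10^5.
The second band gives digit 5 of the significand, and 5 is green.

green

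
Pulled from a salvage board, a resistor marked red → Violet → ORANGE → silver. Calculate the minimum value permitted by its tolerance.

24300 Ω

Red → 2 (first significant figure)
Violet → 7 (second significant figure)
Orange → ×10^3 multiplier
Silver → ±10% tolerance
27 × 1000 = 27000 Ω
Minimum = 27000 × (1 − 10/100) = 24300 Ω.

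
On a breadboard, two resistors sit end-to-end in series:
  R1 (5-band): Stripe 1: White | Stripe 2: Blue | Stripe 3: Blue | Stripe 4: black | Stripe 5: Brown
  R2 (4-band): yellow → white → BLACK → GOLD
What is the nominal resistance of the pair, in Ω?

1015 Ω

R1: white, blue, blue → 966; black ×1 → 966 Ω.
R2: yellow, white → 49; black ×1 → 49 Ω.
Series: 966 + 49 = 1015 Ω.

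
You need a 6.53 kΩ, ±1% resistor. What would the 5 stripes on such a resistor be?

6530 Ω = 653 × 10^1.
6 → blue
5 → green
3 → orange
Multiplier 10^1 → brown.
±1% tolerance → brown.

blue, green, orange, brown, brown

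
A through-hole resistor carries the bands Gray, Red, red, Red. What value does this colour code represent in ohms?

Grey → 8 (first significant figure)
Red → 2 (second significant figure)
Red → ×10^2 multiplier
82 × 100 = 8200 Ω

8200 Ω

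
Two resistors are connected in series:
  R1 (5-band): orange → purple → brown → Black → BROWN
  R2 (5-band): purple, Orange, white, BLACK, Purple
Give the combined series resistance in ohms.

R1: orange, violet, brown → 371; black ×1 → 371 Ω.
R2: violet, orange, white → 739; black ×1 → 739 Ω.
Series: 371 + 739 = 1110 Ω.

1110 Ω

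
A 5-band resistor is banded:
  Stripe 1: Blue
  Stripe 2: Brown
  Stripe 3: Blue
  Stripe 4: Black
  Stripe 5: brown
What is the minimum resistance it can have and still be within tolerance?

Blue → 6 (first significant figure)
Brown → 1 (second significant figure)
Blue → 6 (third significant figure)
Black → ×1 multiplier
Brown → ±1% tolerance
616 × 1 = 616 Ω
Minimum = 616 × (1 − 1/100) = 609.84 Ω.

609.84 Ω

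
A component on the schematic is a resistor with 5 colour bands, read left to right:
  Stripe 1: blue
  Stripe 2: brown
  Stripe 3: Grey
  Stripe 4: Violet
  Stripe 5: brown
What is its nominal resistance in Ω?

6180000000 Ω

Blue → 6 (first significant figure)
Brown → 1 (second significant figure)
Grey → 8 (third significant figure)
Violet → ×10^7 multiplier
618 × 10000000 = 6180000000 Ω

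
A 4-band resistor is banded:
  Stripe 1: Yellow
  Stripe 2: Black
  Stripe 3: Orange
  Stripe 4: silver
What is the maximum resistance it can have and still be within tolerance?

Yellow → 4 (first significant figure)
Black → 0 (second significant figure)
Orange → ×10^3 multiplier
Silver → ±10% tolerance
40 × 1000 = 40000 Ω
Maximum = 40000 × (1 + 10/100) = 44000 Ω.

44000 Ω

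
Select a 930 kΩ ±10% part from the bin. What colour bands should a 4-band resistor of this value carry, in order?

white, orange, yellow, silver

930000 Ω = 93 × 10^4.
9 → white
3 → orange
Multiplier 10^4 → yellow.
±10% tolerance → silver.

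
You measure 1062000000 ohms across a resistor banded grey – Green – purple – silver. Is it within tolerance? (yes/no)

Grey → 8 (first significant figure)
Green → 5 (second significant figure)
Violet → ×10^7 multiplier
Silver → ±10% tolerance
85 × 10000000 = 850000000 Ω
Allowed range: 765000000 Ω to 935000000 Ω.
1062000000 ohms lies outside that range.

no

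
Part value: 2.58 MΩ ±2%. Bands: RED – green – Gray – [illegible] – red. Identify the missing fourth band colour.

yellow

2580000 Ω = 258 × 10^4.
The fourth band is the multiplier, 10^4, which is yellow.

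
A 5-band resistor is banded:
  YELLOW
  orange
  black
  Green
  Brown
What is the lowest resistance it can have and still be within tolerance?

42570000 Ω

Yellow → 4 (first significant figure)
Orange → 3 (second significant figure)
Black → 0 (third significant figure)
Green → ×10^5 multiplier
Brown → ±1% tolerance
430 × 100000 = 43000000 Ω
Lowest = 43000000 × (1 − 1/100) = 42570000 Ω.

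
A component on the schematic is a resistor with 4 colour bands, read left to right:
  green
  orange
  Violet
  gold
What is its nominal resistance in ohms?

530000000 Ω

Green → 5 (first significant figure)
Orange → 3 (second significant figure)
Violet → ×10^7 multiplier
53 × 10000000 = 530000000 Ω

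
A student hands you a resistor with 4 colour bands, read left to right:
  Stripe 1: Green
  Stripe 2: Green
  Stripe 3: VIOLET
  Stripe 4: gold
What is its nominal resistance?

550000000 Ω

Green → 5 (first significant figure)
Green → 5 (second significant figure)
Violet → ×10^7 multiplier
55 × 10000000 = 550000000 Ω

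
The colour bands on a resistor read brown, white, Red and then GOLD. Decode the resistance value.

1900 Ω

Brown → 1 (first significant figure)
White → 9 (second significant figure)
Red → ×10^2 multiplier
19 × 100 = 1900 Ω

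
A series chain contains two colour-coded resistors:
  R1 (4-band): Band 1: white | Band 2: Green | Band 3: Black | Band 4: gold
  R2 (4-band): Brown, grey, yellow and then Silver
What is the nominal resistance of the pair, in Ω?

180095 Ω

R1: white, green → 95; black ×1 → 95 Ω.
R2: brown, grey → 18; yellow ×10^4 → 180000 Ω.
Series: 95 + 180000 = 180095 Ω.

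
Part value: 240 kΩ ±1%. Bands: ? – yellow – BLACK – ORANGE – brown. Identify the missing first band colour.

240000 Ω = 240 × 10^3.
The first band gives digit 2 of the significand, and 2 is red.

red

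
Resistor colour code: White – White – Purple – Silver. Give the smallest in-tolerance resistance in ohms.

891000000 Ω

White → 9 (first significant figure)
White → 9 (second significant figure)
Violet → ×10^7 multiplier
Silver → ±10% tolerance
99 × 10000000 = 990000000 Ω
Smallest = 990000000 × (1 − 10/100) = 891000000 Ω.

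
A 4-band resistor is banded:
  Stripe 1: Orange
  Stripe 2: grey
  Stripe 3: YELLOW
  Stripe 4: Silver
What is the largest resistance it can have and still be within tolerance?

418000 Ω

Orange → 3 (first significant figure)
Grey → 8 (second significant figure)
Yellow → ×10^4 multiplier
Silver → ±10% tolerance
38 × 10000 = 380000 Ω
Largest = 380000 × (1 + 10/100) = 418000 Ω.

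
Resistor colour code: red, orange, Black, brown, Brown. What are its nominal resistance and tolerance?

2300 Ω ±1%

Red → 2 (first significant figure)
Orange → 3 (second significant figure)
Black → 0 (third significant figure)
Brown → ×10 multiplier
Brown → ±1% tolerance
230 × 10 = 2300 Ω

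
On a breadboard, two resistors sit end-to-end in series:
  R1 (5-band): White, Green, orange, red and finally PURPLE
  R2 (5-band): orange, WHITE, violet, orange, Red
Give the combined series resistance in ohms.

492300 Ω

R1: white, green, orange → 953; red ×10^2 → 95300 Ω.
R2: orange, white, violet → 397; orange ×10^3 → 397000 Ω.
Series: 95300 + 397000 = 492300 Ω.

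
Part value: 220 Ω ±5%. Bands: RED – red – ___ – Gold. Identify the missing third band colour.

brown

220 Ω = 22 × 10^1.
The third band is the multiplier, 10^1, which is brown.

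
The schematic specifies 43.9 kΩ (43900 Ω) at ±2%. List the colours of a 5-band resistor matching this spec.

43900 Ω = 439 × 10^2.
4 → yellow
3 → orange
9 → white
Multiplier 10^2 → red.
±2% tolerance → red.

yellow, orange, white, red, red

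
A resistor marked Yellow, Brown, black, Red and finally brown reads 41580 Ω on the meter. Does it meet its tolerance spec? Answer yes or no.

no

Yellow → 4 (first significant figure)
Brown → 1 (second significant figure)
Black → 0 (third significant figure)
Red → ×10^2 multiplier
Brown → ±1% tolerance
410 × 100 = 41000 Ω
Allowed range: 40590 Ω to 41410 Ω.
41580 Ω lies outside that range.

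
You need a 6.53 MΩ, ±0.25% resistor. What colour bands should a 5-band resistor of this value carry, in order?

blue, green, orange, yellow, blue

6530000 Ω = 653 × 10^4.
6 → blue
5 → green
3 → orange
Multiplier 10^4 → yellow.
±0.25% tolerance → blue.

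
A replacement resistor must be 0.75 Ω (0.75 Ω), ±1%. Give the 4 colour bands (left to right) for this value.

violet, green, silver, brown

0.75 Ω = 75 × 10^-2.
7 → violet
5 → green
Multiplier 10^-2 → silver.
±1% tolerance → brown.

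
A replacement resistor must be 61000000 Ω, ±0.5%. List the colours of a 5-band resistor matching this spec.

blue, brown, black, green, green

61000000 Ω = 610 × 10^5.
6 → blue
1 → brown
0 → black
Multiplier 10^5 → green.
±0.5% tolerance → green.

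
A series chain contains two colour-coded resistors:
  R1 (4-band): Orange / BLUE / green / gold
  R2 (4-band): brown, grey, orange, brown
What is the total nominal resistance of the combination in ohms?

R1: orange, blue → 36; green ×10^5 → 3600000 Ω.
R2: brown, grey → 18; orange ×10^3 → 18000 Ω.
Series: 3600000 + 18000 = 3618000 Ω.

3618000 Ω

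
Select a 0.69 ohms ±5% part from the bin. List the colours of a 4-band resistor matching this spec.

blue, white, silver, gold

0.69 Ω = 69 × 10^-2.
6 → blue
9 → white
Multiplier 10^-2 → silver.
±5% tolerance → gold.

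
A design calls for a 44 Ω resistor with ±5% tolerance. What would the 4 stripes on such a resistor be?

44 Ω = 44 × 10^0.
4 → yellow
4 → yellow
Multiplier 10^0 → black.
±5% tolerance → gold.

yellow, yellow, black, gold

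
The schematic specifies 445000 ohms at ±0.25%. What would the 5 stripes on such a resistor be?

445000 Ω = 445 × 10^3.
4 → yellow
4 → yellow
5 → green
Multiplier 10^3 → orange.
±0.25% tolerance → blue.

yellow, yellow, green, orange, blue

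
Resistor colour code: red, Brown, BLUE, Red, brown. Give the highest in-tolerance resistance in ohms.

21816 Ω

Red → 2 (first significant figure)
Brown → 1 (second significant figure)
Blue → 6 (third significant figure)
Red → ×10^2 multiplier
Brown → ±1% tolerance
216 × 100 = 21600 Ω
Highest = 21600 × (1 + 1/100) = 21816 Ω.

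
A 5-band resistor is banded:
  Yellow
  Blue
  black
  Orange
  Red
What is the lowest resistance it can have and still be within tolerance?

450800 Ω

Yellow → 4 (first significant figure)
Blue → 6 (second significant figure)
Black → 0 (third significant figure)
Orange → ×10^3 multiplier
Red → ±2% tolerance
460 × 1000 = 460000 Ω
Lowest = 460000 × (1 − 2/100) = 450800 Ω.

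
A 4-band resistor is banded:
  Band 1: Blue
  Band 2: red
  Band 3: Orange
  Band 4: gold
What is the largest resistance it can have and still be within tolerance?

Blue → 6 (first significant figure)
Red → 2 (second significant figure)
Orange → ×10^3 multiplier
Gold → ±5% tolerance
62 × 1000 = 62000 Ω
Largest = 62000 × (1 + 5/100) = 65100 Ω.

65100 Ω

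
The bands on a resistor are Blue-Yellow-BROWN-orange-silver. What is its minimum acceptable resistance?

Blue → 6 (first significant figure)
Yellow → 4 (second significant figure)
Brown → 1 (third significant figure)
Orange → ×10^3 multiplier
Silver → ±10% tolerance
641 × 1000 = 641000 Ω
Minimum = 641000 × (1 − 10/100) = 576900 Ω.

576900 Ω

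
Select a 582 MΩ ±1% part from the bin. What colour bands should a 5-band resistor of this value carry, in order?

green, grey, red, blue, brown

582000000 Ω = 582 × 10^6.
5 → green
8 → grey
2 → red
Multiplier 10^6 → blue.
±1% tolerance → brown.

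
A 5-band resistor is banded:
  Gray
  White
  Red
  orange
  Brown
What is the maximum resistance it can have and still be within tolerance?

Grey → 8 (first significant figure)
White → 9 (second significant figure)
Red → 2 (third significant figure)
Orange → ×10^3 multiplier
Brown → ±1% tolerance
892 × 1000 = 892000 Ω
Maximum = 892000 × (1 + 1/100) = 900920 Ω.

900920 Ω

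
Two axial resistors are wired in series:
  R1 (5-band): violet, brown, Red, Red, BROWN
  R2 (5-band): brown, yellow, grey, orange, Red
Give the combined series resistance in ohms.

219200 Ω

R1: violet, brown, red → 712; red ×10^2 → 71200 Ω.
R2: brown, yellow, grey → 148; orange ×10^3 → 148000 Ω.
Series: 71200 + 148000 = 219200 Ω.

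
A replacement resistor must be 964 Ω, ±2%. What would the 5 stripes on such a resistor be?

white, blue, yellow, black, red

964 Ω = 964 × 10^0.
9 → white
6 → blue
4 → yellow
Multiplier 10^0 → black.
±2% tolerance → red.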